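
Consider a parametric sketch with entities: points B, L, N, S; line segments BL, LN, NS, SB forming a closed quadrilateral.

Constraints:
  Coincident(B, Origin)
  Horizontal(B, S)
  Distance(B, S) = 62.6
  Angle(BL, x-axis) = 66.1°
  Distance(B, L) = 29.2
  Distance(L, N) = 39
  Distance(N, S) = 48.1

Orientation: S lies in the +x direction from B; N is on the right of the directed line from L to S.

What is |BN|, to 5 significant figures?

20.078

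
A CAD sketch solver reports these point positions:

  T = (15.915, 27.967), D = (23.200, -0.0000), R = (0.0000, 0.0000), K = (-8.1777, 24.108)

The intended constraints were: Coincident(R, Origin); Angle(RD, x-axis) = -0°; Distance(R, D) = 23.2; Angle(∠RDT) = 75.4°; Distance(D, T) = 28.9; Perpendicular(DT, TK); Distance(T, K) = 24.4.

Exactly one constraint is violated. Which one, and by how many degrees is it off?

Perpendicular(DT, TK) — off by 5.50°.

R = (0.00, 0.00) ✓; RD at -0.000° ✓; |RD| = 23.20 ✓; ∠RDT = 75.40° ✓; |DT| = 28.90 ✓; ∠(DT, TK) = 84.50° ✗; |TK| = 24.40 ✓.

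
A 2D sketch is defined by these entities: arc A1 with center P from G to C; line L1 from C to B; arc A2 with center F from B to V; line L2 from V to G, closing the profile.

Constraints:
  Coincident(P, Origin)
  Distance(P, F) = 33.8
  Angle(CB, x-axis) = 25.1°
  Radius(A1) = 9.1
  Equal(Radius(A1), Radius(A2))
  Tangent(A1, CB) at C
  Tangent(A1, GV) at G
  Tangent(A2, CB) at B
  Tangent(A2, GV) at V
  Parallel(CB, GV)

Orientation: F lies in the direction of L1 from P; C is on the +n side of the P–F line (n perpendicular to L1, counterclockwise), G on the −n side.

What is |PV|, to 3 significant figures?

35.0

The slot axis is L1's direction at 25.1°, so u = (cos 25.1°, sin 25.1°) = (0.906, 0.424) and n = (−sin 25.1°, cos 25.1°) = (-0.424, 0.906). P is at the origin and F lies 33.8 along u from P, so F = 33.8·u = (30.6, 14.3). Tangency of A1 to both parallel lines with radius 9.1 puts C and G at P ± 9.1·n: C = (-3.86, 8.24), G = (3.86, -8.24). Equal radii place B and V the same way about F: B = F + 9.1·n = (26.7, 22.6), V = F − 9.1·n = (34.5, 6.10). Then |PV| = |V − P| = 35.0.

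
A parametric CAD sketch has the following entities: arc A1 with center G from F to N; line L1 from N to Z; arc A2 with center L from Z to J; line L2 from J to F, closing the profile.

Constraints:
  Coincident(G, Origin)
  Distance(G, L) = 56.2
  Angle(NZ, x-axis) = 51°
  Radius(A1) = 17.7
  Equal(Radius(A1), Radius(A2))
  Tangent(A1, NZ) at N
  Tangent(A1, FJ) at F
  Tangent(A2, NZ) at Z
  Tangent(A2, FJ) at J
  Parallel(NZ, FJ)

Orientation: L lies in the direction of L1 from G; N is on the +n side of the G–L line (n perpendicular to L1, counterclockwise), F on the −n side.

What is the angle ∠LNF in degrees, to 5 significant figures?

72.518°

G is at the origin and L lies 56.2 along u from G, so L = 56.2·u = (35.368, 43.676). Tangency of A1 to both parallel lines with radius 17.7 puts N and F at G ± 17.7·n: N = (-13.755, 11.139), F = (13.755, -11.139). Then cos ∠LNF = NL·NF / (|NL||NF|), giving 72.518°.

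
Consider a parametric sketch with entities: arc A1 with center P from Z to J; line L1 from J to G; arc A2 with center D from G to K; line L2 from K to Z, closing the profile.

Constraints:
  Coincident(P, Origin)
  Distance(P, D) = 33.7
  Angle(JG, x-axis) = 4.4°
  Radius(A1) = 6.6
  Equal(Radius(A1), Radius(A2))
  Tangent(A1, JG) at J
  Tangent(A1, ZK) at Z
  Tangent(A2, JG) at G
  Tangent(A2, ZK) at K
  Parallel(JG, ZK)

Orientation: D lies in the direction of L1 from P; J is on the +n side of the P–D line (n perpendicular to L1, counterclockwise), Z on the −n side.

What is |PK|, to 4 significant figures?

34.34

Tangency of A1 to both parallel lines with radius 6.6 puts J and Z at P ± 6.6·n: J = (-0.5063, 6.581), Z = (0.5063, -6.581). Equal radii place G and K the same way about D: G = D + 6.6·n = (33.09, 9.166), K = D − 6.6·n = (34.11, -3.995). Then |PK| = |K − P| = 34.34.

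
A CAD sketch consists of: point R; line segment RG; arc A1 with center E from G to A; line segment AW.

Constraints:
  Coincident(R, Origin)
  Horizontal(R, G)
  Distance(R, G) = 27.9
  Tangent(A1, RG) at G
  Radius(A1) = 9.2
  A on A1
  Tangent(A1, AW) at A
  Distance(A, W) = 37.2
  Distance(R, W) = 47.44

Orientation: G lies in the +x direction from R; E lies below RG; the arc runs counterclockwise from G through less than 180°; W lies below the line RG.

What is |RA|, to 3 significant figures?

20.5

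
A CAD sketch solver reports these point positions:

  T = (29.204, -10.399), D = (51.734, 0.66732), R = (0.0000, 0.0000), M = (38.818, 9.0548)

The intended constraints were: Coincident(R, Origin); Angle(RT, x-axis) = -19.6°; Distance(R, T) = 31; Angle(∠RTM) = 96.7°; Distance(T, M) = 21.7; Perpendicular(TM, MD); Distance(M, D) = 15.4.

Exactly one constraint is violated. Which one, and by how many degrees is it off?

Perpendicular(TM, MD) — off by 6.70°.

R = (0.00, 0.00) ✓; RT at -19.60° ✓; |RT| = 31.00 ✓; ∠RTM = 96.70° ✓; |TM| = 21.70 ✓; ∠(TM, MD) = 96.70° ✗; |MD| = 15.40 ✓.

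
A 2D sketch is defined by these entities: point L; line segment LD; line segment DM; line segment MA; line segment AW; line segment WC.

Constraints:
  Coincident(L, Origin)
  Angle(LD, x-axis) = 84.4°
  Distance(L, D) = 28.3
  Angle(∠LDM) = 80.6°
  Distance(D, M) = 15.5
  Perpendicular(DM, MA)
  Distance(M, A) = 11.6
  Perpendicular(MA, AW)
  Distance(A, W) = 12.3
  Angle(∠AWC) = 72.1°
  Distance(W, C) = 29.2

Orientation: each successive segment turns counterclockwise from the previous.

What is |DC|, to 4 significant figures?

20.25

L is at the origin; LD runs at 84.4° with length 28.3, so D = (2.762, 28.16). ∠LDM = 80.6° gives DM at -176.2° from the x-axis; with |DM| = 15.5, M = (-12.70, 27.14). DM is perpendicular to MA, so MA runs at -86.20°; with |MA| = 11.6, A = (-11.94, 15.56). The perpendicularity gives AW at right angles to MA, so AW runs at 3.800°; with |AW| = 12.3, W = (0.3374, 16.38). ∠AWC = 72.1° gives WC at 111.7° from the x-axis; with |WC| = 29.2, C = (-10.46, 43.51). Then |DC| = |C − D| = 20.25.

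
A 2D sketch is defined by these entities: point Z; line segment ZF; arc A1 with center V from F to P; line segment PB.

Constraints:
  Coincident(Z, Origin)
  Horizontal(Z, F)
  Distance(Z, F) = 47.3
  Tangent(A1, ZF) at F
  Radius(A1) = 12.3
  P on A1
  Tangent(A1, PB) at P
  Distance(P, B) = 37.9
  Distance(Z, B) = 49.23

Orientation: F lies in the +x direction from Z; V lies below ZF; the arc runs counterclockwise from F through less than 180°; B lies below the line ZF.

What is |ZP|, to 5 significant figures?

36.649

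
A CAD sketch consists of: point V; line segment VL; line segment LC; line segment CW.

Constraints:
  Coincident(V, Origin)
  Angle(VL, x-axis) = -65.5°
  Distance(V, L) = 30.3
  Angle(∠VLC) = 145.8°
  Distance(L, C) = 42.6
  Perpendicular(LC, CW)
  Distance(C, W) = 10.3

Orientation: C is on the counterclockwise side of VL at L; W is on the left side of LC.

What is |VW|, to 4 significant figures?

67.99

V is at the origin; VL runs at -65.5° with length 30.3, so L = 30.3·(cos -65.5°, sin -65.5°) = (12.57, -27.57). ∠VLC = 145.8°, so LC runs at -65.5° + (180° − 145.8°) = -31.30° from the x-axis; with |LC| = 42.6, C = L + 42.6·(cos -31.30°, sin -31.30°) = (48.97, -49.70). The perpendicularity gives CW at right angles to LC; with |CW| = 10.3 on the left of LC, W = C + 10.3·(0.5195, 0.8545) = (54.32, -40.90). Then |VW| = |W − V| = 67.99.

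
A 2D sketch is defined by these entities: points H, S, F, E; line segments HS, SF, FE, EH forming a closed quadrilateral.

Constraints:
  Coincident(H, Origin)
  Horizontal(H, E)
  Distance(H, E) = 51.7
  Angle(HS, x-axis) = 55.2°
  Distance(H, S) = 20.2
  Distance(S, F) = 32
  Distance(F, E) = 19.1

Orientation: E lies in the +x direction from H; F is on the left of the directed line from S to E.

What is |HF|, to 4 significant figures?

46.82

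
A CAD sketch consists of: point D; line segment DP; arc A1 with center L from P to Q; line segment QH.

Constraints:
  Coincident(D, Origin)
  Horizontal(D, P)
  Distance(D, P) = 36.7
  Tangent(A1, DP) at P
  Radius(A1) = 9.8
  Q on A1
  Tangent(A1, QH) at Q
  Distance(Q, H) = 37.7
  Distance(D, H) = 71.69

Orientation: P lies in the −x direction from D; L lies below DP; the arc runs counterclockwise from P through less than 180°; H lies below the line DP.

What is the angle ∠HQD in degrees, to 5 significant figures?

116.29°

D is at the origin; D and P share the same y with |DP| = 36.7 and P on the −x side, so P = (-36.700, 0.0000). Tangency of A1 to DP means the radius LP is perpendicular to DP, so L = P + (0, -9.8) = (-36.700, -9.8000). Since LQ ⟂ QH (tangency), |LH| = √(9.8² + 37.7²) = 38.953 regardless of where Q sits on A1. So H lies on both circle(D, 71.69) and circle(L, 38.953); the below-DP intersection is H = (-57.614, -42.662). Q is the foot of the tangent from H: Q = (-46.026, -6.7876).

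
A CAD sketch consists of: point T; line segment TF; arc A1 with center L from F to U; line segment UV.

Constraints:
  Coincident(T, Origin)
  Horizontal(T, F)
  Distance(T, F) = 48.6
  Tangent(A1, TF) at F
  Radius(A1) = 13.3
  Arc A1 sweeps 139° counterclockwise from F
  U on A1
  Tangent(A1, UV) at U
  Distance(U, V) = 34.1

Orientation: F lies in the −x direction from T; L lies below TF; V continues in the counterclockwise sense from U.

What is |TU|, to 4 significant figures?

61.89

Tangency of A1 to TF means the radius LF is perpendicular to TF, so L = F + (0, -13.3) = (-48.60, -13.30). On A1, F sits at bearing 90° from L; a 139° counterclockwise sweep puts U at bearing 229°, so U = L + 13.3·(cos 229°, sin 229°) = (-57.33, -23.34). Then |TU| = |U − T| = 61.89.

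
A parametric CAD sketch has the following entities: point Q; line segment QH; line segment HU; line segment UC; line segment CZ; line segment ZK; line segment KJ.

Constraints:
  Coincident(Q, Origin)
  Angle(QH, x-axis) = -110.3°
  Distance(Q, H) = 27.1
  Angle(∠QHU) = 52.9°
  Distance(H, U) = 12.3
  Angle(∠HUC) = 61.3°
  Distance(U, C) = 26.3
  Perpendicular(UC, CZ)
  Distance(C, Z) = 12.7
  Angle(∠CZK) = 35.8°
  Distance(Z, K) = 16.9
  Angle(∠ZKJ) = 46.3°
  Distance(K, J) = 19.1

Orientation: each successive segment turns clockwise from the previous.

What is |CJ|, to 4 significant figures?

9.177

Q is at the origin; QH runs at -110.3° with length 27.1, so H = (-9.402, -25.42). ∠QHU = 52.9° gives HU at 122.6° from the x-axis; with |HU| = 12.3, U = (-16.03, -15.05). ∠HUC = 61.3° gives UC at 3.900° from the x-axis; with |UC| = 26.3, C = (10.21, -13.27). The perpendicularity gives CZ at right angles to UC, so CZ runs at -86.10°; with |CZ| = 12.7, Z = (11.07, -25.94). ∠CZK = 35.8° gives ZK at 129.7° from the x-axis; with |ZK| = 16.9, K = (0.2789, -12.93). ∠ZKJ = 46.3° gives KJ at -4.000° from the x-axis; with |KJ| = 19.1, J = (19.33, -14.27). Then |CJ| = |J − C| = 9.177.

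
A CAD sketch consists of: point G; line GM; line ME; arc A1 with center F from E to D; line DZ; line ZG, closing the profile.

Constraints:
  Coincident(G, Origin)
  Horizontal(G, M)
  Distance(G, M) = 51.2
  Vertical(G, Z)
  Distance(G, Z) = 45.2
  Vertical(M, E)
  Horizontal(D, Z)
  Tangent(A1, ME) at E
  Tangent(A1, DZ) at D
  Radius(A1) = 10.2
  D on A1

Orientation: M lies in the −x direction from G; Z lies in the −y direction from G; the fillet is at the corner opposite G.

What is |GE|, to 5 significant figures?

62.020

The virtual corner opposite G is at (-51.200, -45.200). Since A1 is tangent to ME there, FE ⟂ ME and tangency of A1 to DZ means the radius FD is perpendicular to DZ, with radius 10.2, so the center F sits 10.2 in from both sides at F = (-41.000, -35.000). That places the tangent points at E = (-51.200, -35.000) on ME and D = (-41.000, -45.200) on DZ. Then |GE| = |E − G| = 62.020.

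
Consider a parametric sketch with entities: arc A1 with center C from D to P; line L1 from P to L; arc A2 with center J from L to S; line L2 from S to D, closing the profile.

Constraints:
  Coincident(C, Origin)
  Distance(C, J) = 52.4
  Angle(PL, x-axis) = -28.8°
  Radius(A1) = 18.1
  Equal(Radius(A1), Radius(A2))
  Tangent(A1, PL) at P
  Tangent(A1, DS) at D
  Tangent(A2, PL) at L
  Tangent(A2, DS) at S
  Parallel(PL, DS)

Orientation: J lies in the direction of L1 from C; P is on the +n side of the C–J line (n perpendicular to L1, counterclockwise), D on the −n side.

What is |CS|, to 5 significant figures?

55.438

The slot axis is L1's direction at -28.8°, so u = (cos -28.8°, sin -28.8°) = (0.87631, -0.48175) and n = (−sin -28.8°, cos -28.8°) = (0.48175, 0.87631). C is at the origin and J lies 52.4 along u from C, so J = 52.4·u = (45.918, -25.244). Tangency of A1 to both parallel lines with radius 18.1 puts P and D at C ± 18.1·n: P = (8.7197, 15.861), D = (-8.7197, -15.861). Equal radii place L and S the same way about J: L = J + 18.1·n = (54.638, -9.3827), S = J − 18.1·n = (37.199, -41.105). Then |CS| = |S − C| = 55.438.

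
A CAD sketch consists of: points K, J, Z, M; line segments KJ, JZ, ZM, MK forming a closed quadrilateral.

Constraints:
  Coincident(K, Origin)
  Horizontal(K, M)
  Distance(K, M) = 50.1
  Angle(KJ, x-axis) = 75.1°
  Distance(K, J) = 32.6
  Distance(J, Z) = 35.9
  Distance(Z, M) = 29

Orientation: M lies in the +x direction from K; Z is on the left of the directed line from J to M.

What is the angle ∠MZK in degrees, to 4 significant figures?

69.11°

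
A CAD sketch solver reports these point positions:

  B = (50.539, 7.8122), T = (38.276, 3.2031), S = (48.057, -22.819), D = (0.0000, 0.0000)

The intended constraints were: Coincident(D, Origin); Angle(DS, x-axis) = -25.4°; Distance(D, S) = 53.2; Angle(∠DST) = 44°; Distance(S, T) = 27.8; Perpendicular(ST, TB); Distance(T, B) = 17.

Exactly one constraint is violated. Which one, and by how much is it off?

Distance(T, B) = 17 — off by 3.90.

D = (0.00, 0.00) ✓; DS at -25.40° ✓; |DS| = 53.20 ✓; ∠DST = 44.00° ✓; |ST| = 27.80 ✓; ∠(ST, TB) = 90.00° ✓; |TB| = 13.10 ✗.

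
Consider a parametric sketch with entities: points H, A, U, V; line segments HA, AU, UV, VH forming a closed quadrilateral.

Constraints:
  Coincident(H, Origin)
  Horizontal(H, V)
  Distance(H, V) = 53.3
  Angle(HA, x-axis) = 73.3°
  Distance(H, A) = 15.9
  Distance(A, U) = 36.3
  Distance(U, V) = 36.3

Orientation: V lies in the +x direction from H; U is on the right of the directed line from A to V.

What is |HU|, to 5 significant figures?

27.214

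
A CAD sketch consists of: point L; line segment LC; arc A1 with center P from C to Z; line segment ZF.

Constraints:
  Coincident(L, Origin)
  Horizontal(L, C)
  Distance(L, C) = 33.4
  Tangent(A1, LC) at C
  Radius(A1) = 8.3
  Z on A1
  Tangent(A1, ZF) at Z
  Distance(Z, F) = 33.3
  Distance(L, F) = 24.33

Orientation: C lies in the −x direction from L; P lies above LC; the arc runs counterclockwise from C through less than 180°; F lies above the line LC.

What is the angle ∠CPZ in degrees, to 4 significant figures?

41.50°

Checks: |PZ| = 8.300 ✓; ∠(PZ, ZF) = 90.00° ✓; |ZF| = 33.30 ✓; |LF| = 24.33 ✓.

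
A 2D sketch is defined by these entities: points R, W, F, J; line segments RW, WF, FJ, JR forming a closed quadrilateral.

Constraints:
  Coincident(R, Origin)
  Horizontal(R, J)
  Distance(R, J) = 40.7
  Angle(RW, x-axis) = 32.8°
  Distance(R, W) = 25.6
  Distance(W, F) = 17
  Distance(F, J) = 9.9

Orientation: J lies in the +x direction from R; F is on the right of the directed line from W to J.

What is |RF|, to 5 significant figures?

30.809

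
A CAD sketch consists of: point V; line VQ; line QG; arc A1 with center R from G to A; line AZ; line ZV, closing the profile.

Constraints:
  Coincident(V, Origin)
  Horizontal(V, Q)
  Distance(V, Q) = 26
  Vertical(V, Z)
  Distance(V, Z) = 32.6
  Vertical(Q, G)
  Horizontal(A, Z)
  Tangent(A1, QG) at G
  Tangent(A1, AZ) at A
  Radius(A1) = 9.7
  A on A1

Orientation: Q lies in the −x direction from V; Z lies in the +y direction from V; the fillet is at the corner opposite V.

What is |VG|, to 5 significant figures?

34.647

V is at the origin; V and Q share the same y with |VQ| = 26.0 and Q on the −x side, so Q = (-26.000, 0.0000). VZ is vertical with |VZ| = 32.6 and Z on the +y side, so Z = (0.0000, 32.600). The virtual corner opposite V is at (-26.000, 32.600). Tangency of A1 to QG means the radius RG is perpendicular to QG and tangency of A1 to AZ means the radius RA is perpendicular to AZ, with radius 9.7, so the center R sits 9.7 in from both sides at R = (-16.300, 22.900). That places the tangent points at G = (-26.000, 22.900) on QG and A = (-16.300, 32.600) on AZ. Then |VG| = |G − V| = 34.647.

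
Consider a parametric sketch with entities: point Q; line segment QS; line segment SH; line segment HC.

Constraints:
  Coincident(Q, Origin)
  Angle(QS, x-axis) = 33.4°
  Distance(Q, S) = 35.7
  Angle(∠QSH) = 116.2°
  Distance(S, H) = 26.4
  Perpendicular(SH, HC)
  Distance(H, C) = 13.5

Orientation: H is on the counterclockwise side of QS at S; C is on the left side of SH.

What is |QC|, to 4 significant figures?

46.05

Q is at the origin; QS runs at 33.4° with length 35.7, so S = 35.7·(cos 33.4°, sin 33.4°) = (29.80, 19.65). ∠QSH = 116.2°, so SH runs at 33.4° + (180° − 116.2°) = 97.20° from the x-axis; with |SH| = 26.4, H = S + 26.4·(cos 97.20°, sin 97.20°) = (26.50, 45.84). SH ⟂ HC; with |HC| = 13.5 on the left of SH, C = H + 13.5·(-0.9921, -0.1253) = (13.10, 44.15). Then |QC| = |C − Q| = 46.05.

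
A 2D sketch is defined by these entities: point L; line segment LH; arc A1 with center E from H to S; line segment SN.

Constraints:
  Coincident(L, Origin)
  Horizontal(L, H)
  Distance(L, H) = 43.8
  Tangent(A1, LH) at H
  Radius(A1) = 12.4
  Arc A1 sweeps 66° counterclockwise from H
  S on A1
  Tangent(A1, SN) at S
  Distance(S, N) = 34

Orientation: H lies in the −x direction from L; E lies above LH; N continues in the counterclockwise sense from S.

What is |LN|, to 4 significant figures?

42.70

L is at the origin; LH is horizontal with |LH| = 43.8 and H on the −x side, so H = (-43.80, 0.000). Since A1 is tangent to LH there, EH ⟂ LH, so E = H + (0, 12.4) = (-43.80, 12.40). On A1, H sits at bearing -90° from E; a 66° counterclockwise sweep puts S at bearing -24°, so S = E + 12.4·(cos -24°, sin -24°) = (-32.47, 7.356). A1 meets SN tangentially, so ES is at right angles to SN, so SN runs along (−sin -24°, cos -24°); with |SN| = 34.0, N = (-18.64, 38.42). Then |LN| = |N − L| = 42.70.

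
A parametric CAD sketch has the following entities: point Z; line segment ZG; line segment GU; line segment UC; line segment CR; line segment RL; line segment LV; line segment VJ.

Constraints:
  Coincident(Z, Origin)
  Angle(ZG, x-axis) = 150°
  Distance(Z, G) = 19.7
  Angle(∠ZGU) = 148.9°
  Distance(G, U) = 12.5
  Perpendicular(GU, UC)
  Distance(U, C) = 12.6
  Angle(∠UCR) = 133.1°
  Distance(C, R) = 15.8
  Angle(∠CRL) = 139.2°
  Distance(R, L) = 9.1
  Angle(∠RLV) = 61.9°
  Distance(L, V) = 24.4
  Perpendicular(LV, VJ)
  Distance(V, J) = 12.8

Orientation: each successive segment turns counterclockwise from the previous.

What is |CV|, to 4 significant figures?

14.73

Z is at the origin; ZG runs at 150.0° with length 19.7, so G = (-17.06, 9.850). ∠ZGU = 148.9° gives GU at -178.9° from the x-axis; with |GU| = 12.5, U = (-29.56, 9.610). GU ⟂ UC, so UC runs at -88.90°; with |UC| = 12.6, C = (-29.32, -2.988). ∠UCR = 133.1° gives CR at -42.00° from the x-axis; with |CR| = 15.8, R = (-17.57, -13.56). ∠CRL = 139.2° gives RL at -1.200° from the x-axis; with |RL| = 9.1, L = (-8.477, -13.75). ∠RLV = 61.9° gives LV at 116.9° from the x-axis; with |LV| = 24.4, V = (-19.52, 8.009). Then |CV| = |V − C| = 14.73.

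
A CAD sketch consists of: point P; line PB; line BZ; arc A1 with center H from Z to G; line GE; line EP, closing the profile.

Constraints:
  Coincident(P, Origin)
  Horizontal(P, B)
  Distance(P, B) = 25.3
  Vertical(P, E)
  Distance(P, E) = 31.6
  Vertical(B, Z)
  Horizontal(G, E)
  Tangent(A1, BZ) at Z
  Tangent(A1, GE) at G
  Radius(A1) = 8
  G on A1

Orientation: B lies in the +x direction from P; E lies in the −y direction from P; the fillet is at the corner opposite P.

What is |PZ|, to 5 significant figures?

34.598

P is at the origin; PB is horizontal with |PB| = 25.3 and B on the +x side, so B = (25.300, 0.0000). PE is vertical with |PE| = 31.6 and E on the −y side, so E = (0.0000, -31.600). The virtual corner opposite P is at (25.300, -31.600). A1 meets BZ tangentially, so HZ is at right angles to BZ and since A1 is tangent to GE there, HG ⟂ GE, with radius 8.0, so the center H sits 8.0 in from both sides at H = (17.300, -23.600). That places the tangent points at Z = (25.300, -23.600) on BZ and G = (17.300, -31.600) on GE. Then |PZ| = |Z − P| = 34.598.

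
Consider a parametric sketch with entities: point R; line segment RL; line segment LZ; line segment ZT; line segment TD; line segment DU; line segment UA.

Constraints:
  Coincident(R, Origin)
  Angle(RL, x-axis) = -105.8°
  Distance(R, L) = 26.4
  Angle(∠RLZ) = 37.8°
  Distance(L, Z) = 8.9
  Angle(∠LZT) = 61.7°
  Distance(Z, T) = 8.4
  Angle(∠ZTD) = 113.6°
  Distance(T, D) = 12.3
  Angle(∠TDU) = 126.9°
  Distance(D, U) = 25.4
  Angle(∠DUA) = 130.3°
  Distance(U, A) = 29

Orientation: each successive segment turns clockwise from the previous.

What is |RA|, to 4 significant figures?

67.56

R is at the origin; RL runs at -105.8° with length 26.4, so L = (-7.188, -25.40). ∠RLZ = 37.8° gives LZ at 112.0° from the x-axis; with |LZ| = 8.9, Z = (-10.52, -17.15). ∠LZT = 61.7° gives ZT at -6.300° from the x-axis; with |ZT| = 8.4, T = (-2.173, -18.07). ∠ZTD = 113.6° gives TD at -72.70° from the x-axis; with |TD| = 12.3, D = (1.485, -29.82). ∠TDU = 126.9° gives DU at -125.8° from the x-axis; with |DU| = 25.4, U = (-13.37, -50.42). ∠DUA = 130.3° gives UA at -175.5° from the x-axis; with |UA| = 29.0, A = (-42.28, -52.69). Then |RA| = |A − R| = 67.56.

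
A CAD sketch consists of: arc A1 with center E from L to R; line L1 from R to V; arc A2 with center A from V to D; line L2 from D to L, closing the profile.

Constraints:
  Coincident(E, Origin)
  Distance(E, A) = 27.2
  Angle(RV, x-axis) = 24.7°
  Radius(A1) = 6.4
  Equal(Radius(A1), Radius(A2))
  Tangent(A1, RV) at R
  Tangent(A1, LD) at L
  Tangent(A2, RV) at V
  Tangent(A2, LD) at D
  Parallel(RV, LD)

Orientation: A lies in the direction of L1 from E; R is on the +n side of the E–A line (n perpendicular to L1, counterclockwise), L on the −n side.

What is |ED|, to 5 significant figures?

27.943

The slot axis is L1's direction at 24.7°, so u = (cos 24.7°, sin 24.7°) = (0.90851, 0.41787) and n = (−sin 24.7°, cos 24.7°) = (-0.41787, 0.90851). E is at the origin and A lies 27.2 along u from E, so A = 27.2·u = (24.711, 11.366). Tangency of A1 to both parallel lines with radius 6.4 puts R and L at E ± 6.4·n: R = (-2.6743, 5.8145), L = (2.6743, -5.8145). Equal radii place V and D the same way about A: V = A + 6.4·n = (22.037, 17.180), D = A − 6.4·n = (27.386, 5.5515). Then |ED| = |D − E| = 27.943.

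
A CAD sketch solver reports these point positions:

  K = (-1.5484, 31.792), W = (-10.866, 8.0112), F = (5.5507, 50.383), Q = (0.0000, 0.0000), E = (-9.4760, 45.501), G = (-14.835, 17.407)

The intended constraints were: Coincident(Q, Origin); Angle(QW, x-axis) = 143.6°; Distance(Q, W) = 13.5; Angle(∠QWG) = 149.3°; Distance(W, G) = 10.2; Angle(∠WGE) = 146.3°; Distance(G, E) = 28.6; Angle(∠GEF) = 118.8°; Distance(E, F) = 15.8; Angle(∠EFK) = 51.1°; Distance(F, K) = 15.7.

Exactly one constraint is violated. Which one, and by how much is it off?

Distance(F, K) = 15.7 — off by 4.20.

Q = (0.00, 0.00) ✓; QW at 143.6° ✓; |QW| = 13.50 ✓; ∠QWG = 149.3° ✓; |WG| = 10.20 ✓; ∠WGE = 146.3° ✓; |GE| = 28.60 ✓; ∠GEF = 118.8° ✓; |EF| = 15.80 ✓; ∠EFK = 51.10° ✓; |FK| = 19.90 ✗.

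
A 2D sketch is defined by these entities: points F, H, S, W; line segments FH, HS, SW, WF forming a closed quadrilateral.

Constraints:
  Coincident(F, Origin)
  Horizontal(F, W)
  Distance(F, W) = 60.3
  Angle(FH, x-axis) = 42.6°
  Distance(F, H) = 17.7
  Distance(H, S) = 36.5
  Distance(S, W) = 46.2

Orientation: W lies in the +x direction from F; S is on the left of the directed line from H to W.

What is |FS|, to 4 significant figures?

54.11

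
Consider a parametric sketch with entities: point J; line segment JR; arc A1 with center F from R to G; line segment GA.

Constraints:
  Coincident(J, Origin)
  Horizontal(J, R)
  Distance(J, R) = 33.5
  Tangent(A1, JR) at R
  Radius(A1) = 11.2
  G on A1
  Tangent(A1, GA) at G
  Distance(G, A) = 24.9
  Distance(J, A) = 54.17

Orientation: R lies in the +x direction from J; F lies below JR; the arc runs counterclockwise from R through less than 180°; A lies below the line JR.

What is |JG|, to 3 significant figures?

30.0

Checks: ∠(FR, RJ) = 90.00° ✓; |FR| = 11.20 ✓; |FG| = 11.20 ✓; ∠(FG, GA) = 90.00° ✓; |GA| = 24.90 ✓; |JA| = 54.17 ✓.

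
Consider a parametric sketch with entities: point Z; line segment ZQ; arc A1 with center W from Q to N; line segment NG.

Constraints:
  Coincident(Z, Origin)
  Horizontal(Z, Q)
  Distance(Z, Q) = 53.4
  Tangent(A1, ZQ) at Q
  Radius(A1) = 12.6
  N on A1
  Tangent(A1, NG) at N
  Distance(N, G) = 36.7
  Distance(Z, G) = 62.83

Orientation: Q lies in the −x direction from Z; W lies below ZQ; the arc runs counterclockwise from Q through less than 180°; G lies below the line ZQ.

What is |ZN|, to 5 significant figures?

66.371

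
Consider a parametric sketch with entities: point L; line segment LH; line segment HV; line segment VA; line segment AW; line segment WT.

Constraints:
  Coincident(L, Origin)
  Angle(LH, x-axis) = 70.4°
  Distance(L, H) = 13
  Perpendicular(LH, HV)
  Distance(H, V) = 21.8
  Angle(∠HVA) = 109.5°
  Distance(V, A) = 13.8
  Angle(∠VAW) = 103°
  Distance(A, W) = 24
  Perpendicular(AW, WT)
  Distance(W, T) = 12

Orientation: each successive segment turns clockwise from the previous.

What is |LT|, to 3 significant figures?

2.80

L is at the origin; LH runs at 70.4° with length 13.0, so H = (4.36, 12.2). LH ⟂ HV, so HV runs at -19.6°; with |HV| = 21.8, V = (24.9, 4.93). ∠HVA = 109.5° gives VA at -90.1° from the x-axis; with |VA| = 13.8, A = (24.9, -8.87). ∠VAW = 103.0° gives AW at -167° from the x-axis; with |AW| = 24.0, W = (1.48, -14.2). AW ⟂ WT, so WT runs at 103°; with |WT| = 12.0, T = (-1.20, -2.53). Then |LT| = |T − L| = 2.80.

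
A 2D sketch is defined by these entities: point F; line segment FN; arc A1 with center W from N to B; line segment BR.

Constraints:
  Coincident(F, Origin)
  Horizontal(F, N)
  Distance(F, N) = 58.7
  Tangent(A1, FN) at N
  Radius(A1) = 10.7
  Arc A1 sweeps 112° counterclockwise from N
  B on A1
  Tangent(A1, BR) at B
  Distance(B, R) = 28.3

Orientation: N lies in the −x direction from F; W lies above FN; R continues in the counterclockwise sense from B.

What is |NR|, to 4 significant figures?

40.95

F is at the origin; F and N share the same y with |FN| = 58.7 and N on the −x side, so N = (-58.70, 0.000). The tangent condition forces WN to be normal to FN, so W = N + (0, 10.7) = (-58.70, 10.70). On A1, N sits at bearing -90° from W; a 112° counterclockwise sweep puts B at bearing 22°, so B = W + 10.7·(cos 22°, sin 22°) = (-48.78, 14.71). The tangent condition forces WB to be normal to BR, so BR runs along (−sin 22°, cos 22°); with |BR| = 28.3, R = (-59.38, 40.95). Then |NR| = |R − N| = 40.95.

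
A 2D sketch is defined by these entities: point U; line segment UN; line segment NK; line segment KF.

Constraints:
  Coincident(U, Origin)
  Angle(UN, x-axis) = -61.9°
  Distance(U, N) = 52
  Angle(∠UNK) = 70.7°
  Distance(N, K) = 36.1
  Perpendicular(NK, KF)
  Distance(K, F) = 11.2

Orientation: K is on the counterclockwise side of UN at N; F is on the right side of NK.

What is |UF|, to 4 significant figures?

63.18

U is at the origin; UN runs at -61.9° with length 52.0, so N = 52.0·(cos -61.9°, sin -61.9°) = (24.49, -45.87). ∠UNK = 70.7°, so NK runs at -61.9° + (180° − 70.7°) = 47.40° from the x-axis; with |NK| = 36.1, K = N + 36.1·(cos 47.40°, sin 47.40°) = (48.93, -19.30). NK is perpendicular to KF; with |KF| = 11.2 on the right of NK, F = K + 11.2·(0.7361, -0.6769) = (57.17, -26.88). Then |UF| = |F − U| = 63.18.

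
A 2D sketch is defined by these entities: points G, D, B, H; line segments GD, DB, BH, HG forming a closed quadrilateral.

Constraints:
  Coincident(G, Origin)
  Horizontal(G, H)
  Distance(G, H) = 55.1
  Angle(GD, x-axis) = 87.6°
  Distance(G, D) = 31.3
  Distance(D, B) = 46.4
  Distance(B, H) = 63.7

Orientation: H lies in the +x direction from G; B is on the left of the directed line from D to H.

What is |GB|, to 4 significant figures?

71.33

G is at the origin; GH is horizontal with |GH| = 55.1 and H in +x, so H = (55.1, 0). GD runs at 87.6° with |GD| = 31.3, so D = (1.311, 31.27). B is determined by |DB| = 46.4 and |BH| = 63.7 together: it lies at the intersection of circle(D, 46.4) and circle(H, 63.7). With |DH| = 62.22, the foot of the radical line on DH is 15.80 from D and the perpendicular offset is √(46.4² − 15.80²) = 43.63. Taking the left-of-DH solution: B = (36.90, 61.04).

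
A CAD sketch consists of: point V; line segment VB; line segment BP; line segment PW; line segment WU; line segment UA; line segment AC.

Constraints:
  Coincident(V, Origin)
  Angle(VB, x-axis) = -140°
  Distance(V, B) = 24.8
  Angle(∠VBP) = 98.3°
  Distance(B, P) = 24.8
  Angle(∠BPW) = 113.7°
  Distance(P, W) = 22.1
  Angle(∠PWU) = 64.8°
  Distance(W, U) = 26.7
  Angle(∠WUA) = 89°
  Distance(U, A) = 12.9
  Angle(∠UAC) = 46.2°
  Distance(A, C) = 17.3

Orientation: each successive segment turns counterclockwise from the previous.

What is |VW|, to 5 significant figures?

37.511

V is at the origin; VB runs at -140.0° with length 24.8, so B = (-18.998, -15.941). ∠VBP = 98.3° gives BP at -58.300° from the x-axis; with |BP| = 24.8, P = (-5.9662, -37.041). ∠BPW = 113.7° gives PW at 8.0000° from the x-axis; with |PW| = 22.1, W = (15.919, -33.966). Then |VW| = |W − V| = 37.511.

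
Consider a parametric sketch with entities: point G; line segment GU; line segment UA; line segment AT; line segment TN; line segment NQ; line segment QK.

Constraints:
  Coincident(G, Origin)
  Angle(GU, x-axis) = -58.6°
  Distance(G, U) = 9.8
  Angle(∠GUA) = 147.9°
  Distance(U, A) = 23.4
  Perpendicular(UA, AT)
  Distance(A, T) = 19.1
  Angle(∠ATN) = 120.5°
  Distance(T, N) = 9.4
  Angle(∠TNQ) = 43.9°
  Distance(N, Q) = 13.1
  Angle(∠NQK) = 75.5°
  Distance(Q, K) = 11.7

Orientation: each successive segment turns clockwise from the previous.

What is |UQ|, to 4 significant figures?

21.93

∠ATN = 120.5° gives TN at 119.8° from the x-axis; with |TN| = 9.4, N = (-18.95, -23.37). ∠TNQ = 43.9° gives NQ at -16.30° from the x-axis; with |NQ| = 13.1, Q = (-6.377, -27.05). Then |UQ| = |Q − U| = 21.93.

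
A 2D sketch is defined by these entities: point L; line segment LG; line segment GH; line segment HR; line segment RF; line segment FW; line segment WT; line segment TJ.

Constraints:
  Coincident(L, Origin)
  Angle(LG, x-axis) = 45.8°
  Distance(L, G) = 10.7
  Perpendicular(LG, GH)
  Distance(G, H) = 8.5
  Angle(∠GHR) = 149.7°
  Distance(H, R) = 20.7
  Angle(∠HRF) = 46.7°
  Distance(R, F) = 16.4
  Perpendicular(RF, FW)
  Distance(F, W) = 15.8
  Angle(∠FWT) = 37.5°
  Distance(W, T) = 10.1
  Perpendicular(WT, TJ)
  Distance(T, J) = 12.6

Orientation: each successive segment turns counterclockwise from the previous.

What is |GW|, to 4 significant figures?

6.179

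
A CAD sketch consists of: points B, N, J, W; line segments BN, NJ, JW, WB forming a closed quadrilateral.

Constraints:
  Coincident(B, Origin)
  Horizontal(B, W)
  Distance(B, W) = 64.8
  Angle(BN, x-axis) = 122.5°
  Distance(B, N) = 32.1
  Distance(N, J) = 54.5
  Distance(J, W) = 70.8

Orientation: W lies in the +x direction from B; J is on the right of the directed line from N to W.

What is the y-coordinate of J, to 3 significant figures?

-25.1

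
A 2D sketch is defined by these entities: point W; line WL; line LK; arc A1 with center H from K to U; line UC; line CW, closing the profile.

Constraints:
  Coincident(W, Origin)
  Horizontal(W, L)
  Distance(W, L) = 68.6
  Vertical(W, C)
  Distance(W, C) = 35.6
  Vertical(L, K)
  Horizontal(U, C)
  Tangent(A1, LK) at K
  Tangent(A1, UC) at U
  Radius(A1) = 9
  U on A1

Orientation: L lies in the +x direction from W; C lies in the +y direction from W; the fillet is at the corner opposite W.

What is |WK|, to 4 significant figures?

73.58

W is at the origin; WL is horizontal with |WL| = 68.6 and L on the +x side, so L = (68.60, 0.000). WC is vertical with |WC| = 35.6 and C on the +y side, so C = (0.000, 35.60). The virtual corner opposite W is at (68.60, 35.60). Tangency of A1 to LK means the radius HK is perpendicular to LK and A1 meets UC tangentially, so HU is at right angles to UC, with radius 9.0, so the center H sits 9.0 in from both sides at H = (59.60, 26.60). That places the tangent points at K = (68.60, 26.60) on LK and U = (59.60, 35.60) on UC. Then |WK| = |K − W| = 73.58.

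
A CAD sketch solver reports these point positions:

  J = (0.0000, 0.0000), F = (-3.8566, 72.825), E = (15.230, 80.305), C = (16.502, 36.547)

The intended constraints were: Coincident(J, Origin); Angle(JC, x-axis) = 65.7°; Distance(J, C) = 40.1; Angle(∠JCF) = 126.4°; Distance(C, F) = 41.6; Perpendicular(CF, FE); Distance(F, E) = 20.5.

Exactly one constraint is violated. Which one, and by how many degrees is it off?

Perpendicular(CF, FE) — off by 7.90°.

J = (0.00, 0.00) ✓; JC at 65.70° ✓; |JC| = 40.10 ✓; ∠JCF = 126.4° ✓; |CF| = 41.60 ✓; ∠(CF, FE) = 97.90° ✗; |FE| = 20.50 ✓.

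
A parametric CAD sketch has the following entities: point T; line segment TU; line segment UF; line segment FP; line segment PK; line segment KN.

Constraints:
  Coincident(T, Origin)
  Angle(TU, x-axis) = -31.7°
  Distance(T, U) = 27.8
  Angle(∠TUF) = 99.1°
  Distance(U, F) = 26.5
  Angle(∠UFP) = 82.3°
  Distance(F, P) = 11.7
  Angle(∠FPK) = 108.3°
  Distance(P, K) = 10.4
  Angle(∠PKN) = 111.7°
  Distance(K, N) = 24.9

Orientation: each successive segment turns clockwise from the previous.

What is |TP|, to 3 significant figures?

33.3

∠TUF = 99.1° gives UF at -113° from the x-axis; with |UF| = 26.5, F = (13.5, -39.1). ∠UFP = 82.3° gives FP at 150° from the x-axis; with |FP| = 11.7, P = (3.37, -33.2). Then |TP| = |P − T| = 33.3.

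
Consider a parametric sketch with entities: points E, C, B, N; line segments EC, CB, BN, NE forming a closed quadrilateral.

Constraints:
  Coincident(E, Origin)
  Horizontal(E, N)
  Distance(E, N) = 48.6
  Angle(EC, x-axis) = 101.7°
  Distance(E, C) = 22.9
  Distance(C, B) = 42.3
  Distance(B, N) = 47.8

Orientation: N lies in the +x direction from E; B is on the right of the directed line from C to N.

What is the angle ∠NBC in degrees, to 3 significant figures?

79.5°

E is at the origin; E and N share the same y with |EN| = 48.6 and N in +x, so N = (48.6, 0). EC runs at 101.7° with |EC| = 22.9, so C = (-4.64, 22.4). B is determined by |CB| = 42.3 and |BN| = 47.8 together: it lies at the intersection of circle(C, 42.3) and circle(N, 47.8). With |CN| = 57.8, the foot of the radical line on CN is 24.6 from C and the perpendicular offset is √(42.3² − 24.6²) = 34.4. Taking the right-of-CN solution: B = (4.67, -18.8).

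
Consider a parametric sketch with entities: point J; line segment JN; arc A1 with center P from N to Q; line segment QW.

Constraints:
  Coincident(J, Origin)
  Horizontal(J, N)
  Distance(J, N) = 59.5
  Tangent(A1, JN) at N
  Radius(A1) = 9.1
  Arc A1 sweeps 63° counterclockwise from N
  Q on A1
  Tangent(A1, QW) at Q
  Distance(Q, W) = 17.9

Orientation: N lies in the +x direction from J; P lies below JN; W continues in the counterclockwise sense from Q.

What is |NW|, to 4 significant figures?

26.48

J is at the origin; J and N share the same y with |JN| = 59.5 and N on the +x side, so N = (59.50, 0.000). Since A1 is tangent to JN there, PN ⟂ JN, so P = N + (0, -9.1) = (59.50, -9.100). On A1, N sits at bearing 90° from P; a 63° counterclockwise sweep puts Q at bearing 153°, so Q = P + 9.1·(cos 153°, sin 153°) = (51.39, -4.969). A1 meets QW tangentially, so PQ is at right angles to QW, so QW runs along (−sin 153°, cos 153°); with |QW| = 17.9, W = (43.27, -20.92). Then |NW| = |W − N| = 26.48.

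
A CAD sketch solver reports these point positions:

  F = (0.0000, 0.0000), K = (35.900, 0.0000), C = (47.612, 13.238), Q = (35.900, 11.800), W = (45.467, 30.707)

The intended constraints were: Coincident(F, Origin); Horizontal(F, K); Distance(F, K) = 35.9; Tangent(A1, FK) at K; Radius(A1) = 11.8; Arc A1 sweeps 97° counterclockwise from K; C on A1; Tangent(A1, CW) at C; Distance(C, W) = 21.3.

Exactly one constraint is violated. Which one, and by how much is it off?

Distance(C, W) = 21.3 — off by 3.70.

F = (0.00, 0.00) ✓; F.y = 0.00, K.y = 0.00 ✓; |FK| = 35.90 ✓; ∠(QK, KF) = 90.00° ✓; |QK| = 11.80 ✓; bearing(Q→C) − bearing(Q→K) = 97.00° ✓; |QC| = 11.80 ✓; ∠(QC, CW) = 90.00° ✓; |CW| = 17.60 ✗.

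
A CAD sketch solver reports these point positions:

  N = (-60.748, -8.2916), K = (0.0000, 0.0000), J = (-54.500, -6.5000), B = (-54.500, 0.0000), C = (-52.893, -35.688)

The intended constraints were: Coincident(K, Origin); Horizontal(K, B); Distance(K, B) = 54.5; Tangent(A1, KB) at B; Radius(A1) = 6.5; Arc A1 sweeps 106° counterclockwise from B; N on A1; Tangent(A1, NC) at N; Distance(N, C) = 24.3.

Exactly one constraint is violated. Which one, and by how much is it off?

Distance(N, C) = 24.3 — off by 4.20.

K = (0.00, 0.00) ✓; K.y = 0.00, B.y = 0.00 ✓; |KB| = 54.50 ✓; ∠(JB, BK) = 90.00° ✓; |JB| = 6.500 ✓; bearing(J→N) − bearing(J→B) = 106.0° ✓; |JN| = 6.500 ✓; ∠(JN, NC) = 90.00° ✓; |NC| = 28.50 ✗.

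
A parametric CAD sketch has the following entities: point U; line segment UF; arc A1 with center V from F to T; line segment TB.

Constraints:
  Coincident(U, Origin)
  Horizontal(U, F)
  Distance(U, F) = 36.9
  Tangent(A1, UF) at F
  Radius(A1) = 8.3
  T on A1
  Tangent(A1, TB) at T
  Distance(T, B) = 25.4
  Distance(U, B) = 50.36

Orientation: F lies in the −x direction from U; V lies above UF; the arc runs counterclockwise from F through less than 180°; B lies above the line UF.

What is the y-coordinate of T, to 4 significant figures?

10.67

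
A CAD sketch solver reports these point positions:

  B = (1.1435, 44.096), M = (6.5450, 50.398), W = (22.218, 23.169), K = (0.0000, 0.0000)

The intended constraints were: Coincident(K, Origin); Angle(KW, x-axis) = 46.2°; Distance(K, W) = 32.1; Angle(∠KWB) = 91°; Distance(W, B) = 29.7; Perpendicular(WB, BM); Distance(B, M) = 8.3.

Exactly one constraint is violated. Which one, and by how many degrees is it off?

Perpendicular(WB, BM) — off by 4.20°.

K = (0.00, 0.00) ✓; KW at 46.20° ✓; |KW| = 32.10 ✓; ∠KWB = 91.00° ✓; |WB| = 29.70 ✓; ∠(WB, BM) = 85.80° ✗; |BM| = 8.300 ✓.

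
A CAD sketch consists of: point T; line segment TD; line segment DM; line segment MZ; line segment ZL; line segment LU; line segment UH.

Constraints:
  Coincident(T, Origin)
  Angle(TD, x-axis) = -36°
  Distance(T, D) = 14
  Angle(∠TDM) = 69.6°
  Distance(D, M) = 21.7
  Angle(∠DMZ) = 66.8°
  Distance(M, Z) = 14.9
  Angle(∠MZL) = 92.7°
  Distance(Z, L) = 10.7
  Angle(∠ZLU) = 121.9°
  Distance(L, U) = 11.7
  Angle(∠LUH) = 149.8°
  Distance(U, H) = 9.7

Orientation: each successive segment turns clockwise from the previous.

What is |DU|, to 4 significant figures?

3.812

T is at the origin; TD runs at -36.0° with length 14.0, so D = (11.33, -8.229). ∠TDM = 69.6° gives DM at -146.4° from the x-axis; with |DM| = 21.7, M = (-6.748, -20.24). ∠DMZ = 66.8° gives MZ at 100.4° from the x-axis; with |MZ| = 14.9, Z = (-9.438, -5.582). ∠MZL = 92.7° gives ZL at 13.10° from the x-axis; with |ZL| = 10.7, L = (0.9837, -3.157). ∠ZLU = 121.9° gives LU at -45.00° from the x-axis; with |LU| = 11.7, U = (9.257, -11.43). Then |DU| = |U − D| = 3.812.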